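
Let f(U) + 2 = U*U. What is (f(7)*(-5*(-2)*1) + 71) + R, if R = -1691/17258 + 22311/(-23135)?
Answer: 215577567507/399263830 ≈ 539.94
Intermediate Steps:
f(U) = -2 + U**2 (f(U) = -2 + U*U = -2 + U**2)
R = -424164523/399263830 (R = -1691*1/17258 + 22311*(-1/23135) = -1691/17258 - 22311/23135 = -424164523/399263830 ≈ -1.0624)
(f(7)*(-5*(-2)*1) + 71) + R = ((-2 + 7**2)*(-5*(-2)*1) + 71) - 424164523/399263830 = ((-2 + 49)*(10*1) + 71) - 424164523/399263830 = (47*10 + 71) - 424164523/399263830 = (470 + 71) - 424164523/399263830 = 541 - 424164523/399263830 = 215577567507/399263830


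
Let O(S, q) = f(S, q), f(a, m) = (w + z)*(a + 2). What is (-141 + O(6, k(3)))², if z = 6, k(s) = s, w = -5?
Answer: 17689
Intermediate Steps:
f(a, m) = 2 + a (f(a, m) = (-5 + 6)*(a + 2) = 1*(2 + a) = 2 + a)
O(S, q) = 2 + S
(-141 + O(6, k(3)))² = (-141 + (2 + 6))² = (-141 + 8)² = (-133)² = 17689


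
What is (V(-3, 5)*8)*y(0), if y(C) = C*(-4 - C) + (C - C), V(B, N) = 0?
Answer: 0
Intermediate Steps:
y(C) = C*(-4 - C) (y(C) = C*(-4 - C) + 0 = C*(-4 - C))
(V(-3, 5)*8)*y(0) = (0*8)*(-1*0*(4 + 0)) = 0*(-1*0*4) = 0*0 = 0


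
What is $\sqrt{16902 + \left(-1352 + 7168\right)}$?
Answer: $\sqrt{22718} \approx 150.72$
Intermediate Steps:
$\sqrt{16902 + \left(-1352 + 7168\right)} = \sqrt{16902 + 5816} = \sqrt{22718}$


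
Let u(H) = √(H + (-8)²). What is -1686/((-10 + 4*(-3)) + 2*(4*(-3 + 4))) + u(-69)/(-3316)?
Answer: 843/7 - I*√5/3316 ≈ 120.43 - 0.00067433*I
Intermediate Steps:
u(H) = √(64 + H) (u(H) = √(H + 64) = √(64 + H))
-1686/((-10 + 4*(-3)) + 2*(4*(-3 + 4))) + u(-69)/(-3316) = -1686/((-10 + 4*(-3)) + 2*(4*(-3 + 4))) + √(64 - 69)/(-3316) = -1686/((-10 - 12) + 2*(4*1)) + √(-5)*(-1/3316) = -1686/(-22 + 2*4) + (I*√5)*(-1/3316) = -1686/(-22 + 8) - I*√5/3316 = -1686/(-14) - I*√5/3316 = -1686*(-1/14) - I*√5/3316 = 843/7 - I*√5/3316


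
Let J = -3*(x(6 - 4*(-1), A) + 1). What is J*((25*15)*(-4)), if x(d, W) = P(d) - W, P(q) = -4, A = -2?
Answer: -4500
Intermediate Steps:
x(d, W) = -4 - W
J = 3 (J = -3*((-4 - 1*(-2)) + 1) = -3*((-4 + 2) + 1) = -3*(-2 + 1) = -3*(-1) = 3)
J*((25*15)*(-4)) = 3*((25*15)*(-4)) = 3*(375*(-4)) = 3*(-1500) = -4500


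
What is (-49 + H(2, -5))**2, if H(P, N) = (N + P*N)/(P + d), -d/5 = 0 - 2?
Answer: 40401/16 ≈ 2525.1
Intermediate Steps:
d = 10 (d = -5*(0 - 2) = -5*(-2) = 10)
H(P, N) = (N + N*P)/(10 + P) (H(P, N) = (N + P*N)/(P + 10) = (N + N*P)/(10 + P))
(-49 + H(2, -5))**2 = (-49 - 5*(1 + 2)/(10 + 2))**2 = (-49 - 5*3/12)**2 = (-49 - 5*1/12*3)**2 = (-49 - 5/4)**2 = (-201/4)**2 = 40401/16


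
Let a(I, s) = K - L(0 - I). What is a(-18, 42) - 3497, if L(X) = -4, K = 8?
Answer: -3485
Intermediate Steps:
a(I, s) = 12 (a(I, s) = 8 - 1*(-4) = 8 + 4 = 12)
a(-18, 42) - 3497 = 12 - 3497 = -3485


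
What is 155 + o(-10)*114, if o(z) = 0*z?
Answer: 155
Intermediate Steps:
o(z) = 0
155 + o(-10)*114 = 155 + 0*114 = 155 + 0 = 155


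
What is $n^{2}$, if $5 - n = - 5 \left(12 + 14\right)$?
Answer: $18225$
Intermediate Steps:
$n = 135$ ($n = 5 - - 5 \left(12 + 14\right) = 5 - \left(-5\right) 26 = 5 - -130 = 5 + 130 = 135$)
$n^{2} = 135^{2} = 18225$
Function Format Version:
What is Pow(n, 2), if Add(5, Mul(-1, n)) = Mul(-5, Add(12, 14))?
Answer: 18225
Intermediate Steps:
n = 135 (n = Add(5, Mul(-1, Mul(-5, Add(12, 14)))) = Add(5, Mul(-1, Mul(-5, 26))) = Add(5, Mul(-1, -130)) = Add(5, 130) = 135)
Pow(n, 2) = Pow(135, 2) = 18225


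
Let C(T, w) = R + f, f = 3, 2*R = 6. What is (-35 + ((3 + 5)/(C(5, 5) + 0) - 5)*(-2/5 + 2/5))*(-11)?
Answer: 385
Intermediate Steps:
R = 3 (R = (½)*6 = 3)
C(T, w) = 6 (C(T, w) = 3 + 3 = 6)
(-35 + ((3 + 5)/(C(5, 5) + 0) - 5)*(-2/5 + 2/5))*(-11) = (-35 + ((3 + 5)/(6 + 0) - 5)*(-2/5 + 2/5))*(-11) = (-35 + (8/6 - 5)*(-2*⅕ + 2*(⅕)))*(-11) = (-35 + (8*(⅙) - 5)*(-⅖ + ⅖))*(-11) = (-35 + (4/3 - 5)*0)*(-11) = (-35 - 11/3*0)*(-11) = (-35 + 0)*(-11) = -35*(-11) = 385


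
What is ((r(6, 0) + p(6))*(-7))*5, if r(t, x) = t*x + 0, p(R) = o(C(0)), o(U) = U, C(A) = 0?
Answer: 0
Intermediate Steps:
p(R) = 0
r(t, x) = t*x
((r(6, 0) + p(6))*(-7))*5 = ((6*0 + 0)*(-7))*5 = ((0 + 0)*(-7))*5 = (0*(-7))*5 = 0*5 = 0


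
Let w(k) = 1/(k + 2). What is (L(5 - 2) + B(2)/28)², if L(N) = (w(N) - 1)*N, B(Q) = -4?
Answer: 7921/1225 ≈ 6.4661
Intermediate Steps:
w(k) = 1/(2 + k)
L(N) = N*(-1 + 1/(2 + N)) (L(N) = (1/(2 + N) - 1)*N = (-1 + 1/(2 + N))*N = N*(-1 + 1/(2 + N)))
(L(5 - 2) + B(2)/28)² = (-(5 - 2)*(1 + (5 - 2))/(2 + (5 - 2)) - 4/28)² = (-1*3*(1 + 3)/(2 + 3) - 4*1/28)² = (-1*3*4/5 - ⅐)² = (-1*3*⅕*4 - ⅐)² = (-12/5 - ⅐)² = (-89/35)² = 7921/1225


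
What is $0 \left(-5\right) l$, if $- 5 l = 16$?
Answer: $0$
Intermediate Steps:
$l = - \frac{16}{5}$ ($l = \left(- \frac{1}{5}\right) 16 = - \frac{16}{5} \approx -3.2$)
$0 \left(-5\right) l = 0 \left(-5\right) \left(- \frac{16}{5}\right) = 0 \left(- \frac{16}{5}\right) = 0$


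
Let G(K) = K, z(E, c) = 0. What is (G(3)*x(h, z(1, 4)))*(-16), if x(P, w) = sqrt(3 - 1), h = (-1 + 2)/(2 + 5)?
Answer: -48*sqrt(2) ≈ -67.882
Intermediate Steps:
h = 1/7 ≈ 0.14286
x(P, w) = sqrt(2)
(G(3)*x(h, z(1, 4)))*(-16) = (3*sqrt(2))*(-16) = -48*sqrt(2)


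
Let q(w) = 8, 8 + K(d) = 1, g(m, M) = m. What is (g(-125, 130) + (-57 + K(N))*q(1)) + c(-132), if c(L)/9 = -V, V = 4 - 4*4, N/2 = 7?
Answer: -529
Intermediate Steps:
N = 14 (N = 2*7 = 14)
K(d) = -7 (K(d) = -8 + 1 = -7)
V = -12 (V = 4 - 16 = -12)
c(L) = 108 (c(L) = 9*(-1*(-12)) = 9*12 = 108)
(g(-125, 130) + (-57 + K(N))*q(1)) + c(-132) = (-125 + (-57 - 7)*8) + 108 = (-125 - 64*8) + 108 = (-125 - 512) + 108 = -637 + 108 = -529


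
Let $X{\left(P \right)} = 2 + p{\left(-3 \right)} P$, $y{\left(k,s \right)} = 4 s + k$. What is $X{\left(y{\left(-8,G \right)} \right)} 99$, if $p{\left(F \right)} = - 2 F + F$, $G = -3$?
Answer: $-5742$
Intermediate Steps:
$p{\left(F \right)} = - F$
$y{\left(k,s \right)} = k + 4 s$
$X{\left(P \right)} = 2 + 3 P$ ($X{\left(P \right)} = 2 + \left(-1\right) \left(-3\right) P = 2 + 3 P$)
$X{\left(y{\left(-8,G \right)} \right)} 99 = \left(2 + 3 \left(-8 + 4 \left(-3\right)\right)\right) 99 = \left(2 + 3 \left(-8 - 12\right)\right) 99 = \left(2 + 3 \left(-20\right)\right) 99 = \left(2 - 60\right) 99 = \left(-58\right) 99 = -5742$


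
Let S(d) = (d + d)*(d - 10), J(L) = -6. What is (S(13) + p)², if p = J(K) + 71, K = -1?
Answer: 20449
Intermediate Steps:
S(d) = 2*d*(-10 + d) (S(d) = (2*d)*(-10 + d) = 2*d*(-10 + d))
p = 65 (p = -6 + 71 = 65)
(S(13) + p)² = (2*13*(-10 + 13) + 65)² = (2*13*3 + 65)² = (78 + 65)² = 143² = 20449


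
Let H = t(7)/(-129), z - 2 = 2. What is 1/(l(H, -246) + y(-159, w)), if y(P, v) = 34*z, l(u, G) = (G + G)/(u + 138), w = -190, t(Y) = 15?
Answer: 5929/785188 ≈ 0.0075511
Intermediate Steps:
z = 4 (z = 2 + 2 = 4)
H = -5/43 (H = 15/(-129) = 15*(-1/129) = -5/43 ≈ -0.11628)
l(u, G) = 2*G/(138 + u) (l(u, G) = (2*G)/(138 + u) = 2*G/(138 + u))
y(P, v) = 136 (y(P, v) = 34*4 = 136)
1/(l(H, -246) + y(-159, w)) = 1/(2*(-246)/(138 - 5/43) + 136) = 1/(2*(-246)/(5929/43) + 136) = 1/(2*(-246)*(43/5929) + 136) = 1/(-21156/5929 + 136) = 1/(785188/5929) = 5929/785188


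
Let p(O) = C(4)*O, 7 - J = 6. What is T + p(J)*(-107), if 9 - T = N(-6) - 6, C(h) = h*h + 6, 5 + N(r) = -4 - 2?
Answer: -2328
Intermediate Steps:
J = 1 (J = 7 - 1*6 = 7 - 6 = 1)
N(r) = -11 (N(r) = -5 + (-4 - 2) = -5 - 6 = -11)
C(h) = 6 + h² (C(h) = h² + 6 = 6 + h²)
T = 26 (T = 9 - (-11 - 6) = 9 - 1*(-17) = 9 + 17 = 26)
p(O) = 22*O (p(O) = (6 + 4²)*O = (6 + 16)*O = 22*O)
T + p(J)*(-107) = 26 + (22*1)*(-107) = 26 + 22*(-107) = 26 - 2354 = -2328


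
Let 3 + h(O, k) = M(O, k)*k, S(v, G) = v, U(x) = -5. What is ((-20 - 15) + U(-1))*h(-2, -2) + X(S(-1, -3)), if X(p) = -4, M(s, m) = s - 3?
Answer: -284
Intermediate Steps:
M(s, m) = -3 + s
h(O, k) = -3 + k*(-3 + O) (h(O, k) = -3 + (-3 + O)*k = -3 + k*(-3 + O))
((-20 - 15) + U(-1))*h(-2, -2) + X(S(-1, -3)) = ((-20 - 15) - 5)*(-3 - 2*(-3 - 2)) - 4 = (-35 - 5)*(-3 - 2*(-5)) - 4 = -40*(-3 + 10) - 4 = -40*7 - 4 = -280 - 4 = -284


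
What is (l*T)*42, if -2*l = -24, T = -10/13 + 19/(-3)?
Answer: -46536/13 ≈ -3579.7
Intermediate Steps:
T = -277/39 (T = -10*1/13 + 19*(-⅓) = -10/13 - 19/3 = -277/39 ≈ -7.1026)
l = 12 (l = -½*(-24) = 12)
(l*T)*42 = (12*(-277/39))*42 = -1108/13*42 = -46536/13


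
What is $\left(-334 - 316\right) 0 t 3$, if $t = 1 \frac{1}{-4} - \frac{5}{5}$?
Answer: $0$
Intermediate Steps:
$t = - \frac{5}{4}$ ($t = 1 \left(- \frac{1}{4}\right) - 1 = - \frac{1}{4} - 1 = - \frac{5}{4} \approx -1.25$)
$\left(-334 - 316\right) 0 t 3 = \left(-334 - 316\right) 0 \left(- \frac{5}{4}\right) 3 = - 650 \cdot 0 \cdot 3 = \left(-650\right) 0 = 0$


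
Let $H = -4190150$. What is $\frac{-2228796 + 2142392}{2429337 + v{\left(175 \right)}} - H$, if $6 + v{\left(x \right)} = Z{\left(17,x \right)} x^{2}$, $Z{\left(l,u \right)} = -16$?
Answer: $\frac{8126087703246}{1939331} \approx 4.1901 \cdot 10^{6}$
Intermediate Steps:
$v{\left(x \right)} = -6 - 16 x^{2}$
$\frac{-2228796 + 2142392}{2429337 + v{\left(175 \right)}} - H = \frac{-2228796 + 2142392}{2429337 - \left(6 + 16 \cdot 175^{2}\right)} - -4190150 = - \frac{86404}{2429337 - 490006} + 4190150 = - \frac{86404}{1939331} + 4190150 = \frac{8126087703246}{1939331}$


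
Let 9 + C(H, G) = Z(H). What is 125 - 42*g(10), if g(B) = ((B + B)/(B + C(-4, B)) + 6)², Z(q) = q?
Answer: 319/3 ≈ 106.33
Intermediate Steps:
C(H, G) = -9 + H
g(B) = (6 + 2*B/(-13 + B))² (g(B) = ((B + B)/(B + (-9 - 4)) + 6)² = ((2*B)/(B - 13) + 6)² = ((2*B)/(-13 + B) + 6)² = (2*B/(-13 + B) + 6)² = (6 + 2*B/(-13 + B))²)
125 - 42*g(10) = 125 - 168*(-39 + 4*10)²/(-13 + 10)² = 125 - 168*(-39 + 40)²/(-3)² = 125 - 168*1²/9 = 125 - 168/9 = 125 - 42*4/9 = 125 - 56/3 = 319/3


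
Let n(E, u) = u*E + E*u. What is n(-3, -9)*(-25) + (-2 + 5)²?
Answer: -1341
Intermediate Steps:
n(E, u) = 2*E*u (n(E, u) = E*u + E*u = 2*E*u)
n(-3, -9)*(-25) + (-2 + 5)² = (2*(-3)*(-9))*(-25) + (-2 + 5)² = 54*(-25) + 3² = -1350 + 9 = -1341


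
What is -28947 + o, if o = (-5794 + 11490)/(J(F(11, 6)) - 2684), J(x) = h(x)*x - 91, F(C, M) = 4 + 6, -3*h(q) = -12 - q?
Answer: -234632523/8105 ≈ -28949.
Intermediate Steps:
h(q) = 4 + q/3 (h(q) = -(-12 - q)/3 = 4 + q/3)
F(C, M) = 10
J(x) = -91 + x*(4 + x/3) (J(x) = (4 + x/3)*x - 91 = x*(4 + x/3) - 91 = -91 + x*(4 + x/3))
o = -17088/8105 (o = (-5794 + 11490)/((-91 + (⅓)*10*(12 + 10)) - 2684) = 5696/((-91 + (⅓)*10*22) - 2684) = 5696/((-91 + 220/3) - 2684) = 5696/(-53/3 - 2684) = 5696/(-8105/3) = 5696*(-3/8105) = -17088/8105 ≈ -2.1083)
-28947 + o = -28947 - 17088/8105 = -234632523/8105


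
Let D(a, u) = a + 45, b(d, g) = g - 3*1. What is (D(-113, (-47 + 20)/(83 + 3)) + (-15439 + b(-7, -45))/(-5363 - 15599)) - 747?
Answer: -17068543/20962 ≈ -814.26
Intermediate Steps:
b(d, g) = -3 + g (b(d, g) = g - 3 = -3 + g)
D(a, u) = 45 + a
(D(-113, (-47 + 20)/(83 + 3)) + (-15439 + b(-7, -45))/(-5363 - 15599)) - 747 = ((45 - 113) + (-15439 + (-3 - 45))/(-5363 - 15599)) - 747 = (-68 + (-15439 - 48)/(-20962)) - 747 = (-68 - 15487*(-1/20962)) - 747 = (-68 + 15487/20962) - 747 = -1409929/20962 - 747 = -17068543/20962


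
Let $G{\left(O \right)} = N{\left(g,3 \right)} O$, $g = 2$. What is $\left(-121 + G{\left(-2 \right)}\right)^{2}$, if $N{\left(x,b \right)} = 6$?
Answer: $17689$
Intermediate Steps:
$G{\left(O \right)} = 6 O$
$\left(-121 + G{\left(-2 \right)}\right)^{2} = \left(-121 + 6 \left(-2\right)\right)^{2} = \left(-121 - 12\right)^{2} = \left(-133\right)^{2} = 17689$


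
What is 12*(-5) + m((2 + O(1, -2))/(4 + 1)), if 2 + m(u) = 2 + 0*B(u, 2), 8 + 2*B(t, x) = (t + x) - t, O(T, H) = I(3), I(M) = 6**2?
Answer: -60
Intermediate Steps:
I(M) = 36
O(T, H) = 36
B(t, x) = -4 + x/2 (B(t, x) = -4 + ((t + x) - t)/2 = -4 + x/2)
m(u) = 0 (m(u) = -2 + (2 + 0*(-4 + (1/2)*2)) = -2 + (2 + 0*(-4 + 1)) = -2 + (2 + 0*(-3)) = -2 + (2 + 0) = -2 + 2 = 0)
12*(-5) + m((2 + O(1, -2))/(4 + 1)) = 12*(-5) + 0 = -60 + 0 = -60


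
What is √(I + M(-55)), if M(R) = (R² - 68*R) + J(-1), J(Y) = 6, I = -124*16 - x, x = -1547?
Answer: √6334 ≈ 79.586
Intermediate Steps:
I = -437 (I = -124*16 - 1*(-1547) = -1984 + 1547 = -437)
M(R) = 6 + R² - 68*R (M(R) = (R² - 68*R) + 6 = 6 + R² - 68*R)
√(I + M(-55)) = √(-437 + (6 + (-55)² - 68*(-55))) = √(-437 + (6 + 3025 + 3740)) = √(-437 + 6771) = √6334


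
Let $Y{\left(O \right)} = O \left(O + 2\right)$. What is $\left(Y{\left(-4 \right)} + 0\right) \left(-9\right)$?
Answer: $-72$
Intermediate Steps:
$Y{\left(O \right)} = O \left(2 + O\right)$
$\left(Y{\left(-4 \right)} + 0\right) \left(-9\right) = \left(- 4 \left(2 - 4\right) + 0\right) \left(-9\right) = \left(\left(-4\right) \left(-2\right) + 0\right) \left(-9\right) = \left(8 + 0\right) \left(-9\right) = 8 \left(-9\right) = -72$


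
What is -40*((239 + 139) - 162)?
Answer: -8640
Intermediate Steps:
-40*((239 + 139) - 162) = -40*(378 - 162) = -40*216 = -8640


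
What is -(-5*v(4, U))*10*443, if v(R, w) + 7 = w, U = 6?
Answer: -22150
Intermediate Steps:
v(R, w) = -7 + w
-(-5*v(4, U))*10*443 = -(-5*(-7 + 6))*10*443 = -(-5*(-1))*10*443 = -5*10*443 = -1*50*443 = -50*443 = -22150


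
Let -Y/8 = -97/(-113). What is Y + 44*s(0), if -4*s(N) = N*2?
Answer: -776/113 ≈ -6.8673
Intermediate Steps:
s(N) = -N/2 (s(N) = -N*2/4 = -N/2)
Y = -776/113 (Y = -(-776)/(-113) = -(-776)*(-1)/113 = -8*97/113 = -776/113 ≈ -6.8673)
Y + 44*s(0) = -776/113 + 44*(-½*0) = -776/113 + 44*0 = -776/113 + 0 = -776/113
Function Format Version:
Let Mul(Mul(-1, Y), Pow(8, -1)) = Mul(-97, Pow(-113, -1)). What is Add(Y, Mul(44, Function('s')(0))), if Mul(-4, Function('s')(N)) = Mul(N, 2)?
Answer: Rational(-776, 113) ≈ -6.8673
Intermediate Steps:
Function('s')(N) = Mul(Rational(-1, 2), N) (Function('s')(N) = Mul(Rational(-1, 4), Mul(N, 2)) = Mul(Rational(-1, 4), Mul(2, N)) = Mul(Rational(-1, 2), N))
Y = Rational(-776, 113) (Y = Mul(-8, Mul(-97, Pow(-113, -1))) = Mul(-8, Mul(-97, Rational(-1, 113))) = Mul(-8, Rational(97, 113)) = Rational(-776, 113) ≈ -6.8673)
Add(Y, Mul(44, Function('s')(0))) = Add(Rational(-776, 113), Mul(44, Mul(Rational(-1, 2), 0))) = Add(Rational(-776, 113), Mul(44, 0)) = Add(Rational(-776, 113), 0) = Rational(-776, 113)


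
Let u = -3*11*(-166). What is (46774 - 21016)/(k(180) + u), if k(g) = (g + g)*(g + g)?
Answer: 4293/22513 ≈ 0.19069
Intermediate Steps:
k(g) = 4*g² (k(g) = (2*g)*(2*g) = 4*g²)
u = 5478 (u = -33*(-166) = 5478)
(46774 - 21016)/(k(180) + u) = (46774 - 21016)/(4*180² + 5478) = 25758/(4*32400 + 5478) = 25758/(129600 + 5478) = 25758/135078 = 25758*(1/135078) = 4293/22513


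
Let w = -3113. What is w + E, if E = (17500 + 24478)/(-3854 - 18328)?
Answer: -34547272/11091 ≈ -3114.9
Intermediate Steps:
E = -20989/11091 (E = 41978/(-22182) = 41978*(-1/22182) = -20989/11091 ≈ -1.8924)
w + E = -3113 - 20989/11091 = -34547272/11091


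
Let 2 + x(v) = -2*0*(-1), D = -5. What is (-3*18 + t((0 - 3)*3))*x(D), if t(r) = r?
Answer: 126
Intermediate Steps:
x(v) = -2 (x(v) = -2 - 2*0*(-1) = -2 + 0*(-1) = -2 + 0 = -2)
(-3*18 + t((0 - 3)*3))*x(D) = (-3*18 + (0 - 3)*3)*(-2) = (-54 - 3*3)*(-2) = (-54 - 9)*(-2) = -63*(-2) = 126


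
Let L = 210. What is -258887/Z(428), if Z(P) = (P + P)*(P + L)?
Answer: -258887/546128 ≈ -0.47404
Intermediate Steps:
Z(P) = 2*P*(210 + P) (Z(P) = (P + P)*(P + 210) = (2*P)*(210 + P) = 2*P*(210 + P))
-258887/Z(428) = -258887*1/(856*(210 + 428)) = -258887/(2*428*638) = -258887/546128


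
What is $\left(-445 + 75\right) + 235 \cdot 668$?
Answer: $156610$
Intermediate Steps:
$\left(-445 + 75\right) + 235 \cdot 668 = -370 + 156980 = 156610$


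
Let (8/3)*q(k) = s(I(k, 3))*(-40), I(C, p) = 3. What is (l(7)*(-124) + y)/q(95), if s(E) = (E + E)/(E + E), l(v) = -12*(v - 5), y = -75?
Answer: -967/5 ≈ -193.40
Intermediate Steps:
l(v) = 60 - 12*v (l(v) = -12*(-5 + v) = 60 - 12*v)
s(E) = 1 (s(E) = (2*E)/((2*E)) = (2*E)*(1/(2*E)) = 1)
q(k) = -15 (q(k) = 3*(1*(-40))/8 = (3/8)*(-40) = -15)
(l(7)*(-124) + y)/q(95) = ((60 - 12*7)*(-124) - 75)/(-15) = ((60 - 84)*(-124) - 75)*(-1/15) = (-24*(-124) - 75)*(-1/15) = (2976 - 75)*(-1/15) = 2901*(-1/15) = -967/5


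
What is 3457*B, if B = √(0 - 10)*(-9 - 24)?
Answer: -114081*I*√10 ≈ -3.6076e+5*I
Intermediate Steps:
B = -33*I*√10 (B = √(-10)*(-33) = (I*√10)*(-33) = -33*I*√10 ≈ -104.36*I)
3457*B = 3457*(-33*I*√10) = -114081*I*√10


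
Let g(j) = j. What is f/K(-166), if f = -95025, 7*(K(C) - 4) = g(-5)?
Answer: -665175/23 ≈ -28921.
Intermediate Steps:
K(C) = 23/7 (K(C) = 4 + (1/7)*(-5) = 4 - 5/7 = 23/7)
f/K(-166) = -95025/23/7 = -95025*7/23 = -665175/23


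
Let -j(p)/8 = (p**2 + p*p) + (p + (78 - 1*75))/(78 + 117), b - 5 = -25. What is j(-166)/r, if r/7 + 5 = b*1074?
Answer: 85973416/29327025 ≈ 2.9315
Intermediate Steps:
b = -20 (b = 5 - 25 = -20)
j(p) = -8/65 - 16*p**2 - 8*p/195 (j(p) = -8*((p**2 + p*p) + (p + (78 - 1*75))/(78 + 117)) = -8*((p**2 + p**2) + (p + (78 - 75))/195) = -8*(2*p**2 + (p + 3)*(1/195)) = -8*(2*p**2 + (3 + p)*(1/195)) = -8*(2*p**2 + (1/65 + p/195)) = -8*(1/65 + 2*p**2 + p/195) = -8/65 - 16*p**2 - 8*p/195)
r = -150395 (r = -35 + 7*(-20*1074) = -35 + 7*(-21480) = -35 - 150360 = -150395)
j(-166)/r = (-8/65 - 16*(-166)**2 - 8/195*(-166))/(-150395) = (-8/65 - 16*27556 + 1328/195)*(-1/150395) = (-8/65 - 440896 + 1328/195)*(-1/150395) = -85973416/195*(-1/150395) = 85973416/29327025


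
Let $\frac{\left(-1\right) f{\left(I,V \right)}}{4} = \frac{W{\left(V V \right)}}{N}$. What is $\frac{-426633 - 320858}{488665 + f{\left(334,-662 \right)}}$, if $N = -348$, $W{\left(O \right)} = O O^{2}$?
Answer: $- \frac{65031717}{84168180095344639} \approx -7.7264 \cdot 10^{-10}$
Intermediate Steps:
$W{\left(O \right)} = O^{3}$
$f{\left(I,V \right)} = \frac{V^{6}}{87}$ ($f{\left(I,V \right)} = - 4 \frac{\left(V V\right)^{3}}{-348} = - 4 \left(V^{2}\right)^{3} \left(- \frac{1}{348}\right) = - 4 V^{6} \left(- \frac{1}{348}\right) = - 4 \left(- \frac{V^{6}}{348}\right) = \frac{V^{6}}{87}$)
$\frac{-426633 - 320858}{488665 + f{\left(334,-662 \right)}} = \frac{-426633 - 320858}{488665 + \frac{\left(-662\right)^{6}}{87}} = - \frac{747491}{488665 + \frac{1}{87} \cdot 84168180052830784} = - \frac{747491}{488665 + \frac{84168180052830784}{87}} = - \frac{747491}{\frac{84168180095344639}{87}} = \left(-747491\right) \frac{87}{84168180095344639} = - \frac{65031717}{84168180095344639}$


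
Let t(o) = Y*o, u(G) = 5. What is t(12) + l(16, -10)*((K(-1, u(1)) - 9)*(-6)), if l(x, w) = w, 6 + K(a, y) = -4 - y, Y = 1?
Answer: -1428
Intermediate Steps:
K(a, y) = -10 - y (K(a, y) = -6 + (-4 - y) = -10 - y)
t(o) = o (t(o) = 1*o = o)
t(12) + l(16, -10)*((K(-1, u(1)) - 9)*(-6)) = 12 - 10*((-10 - 1*5) - 9)*(-6) = 12 - 10*((-10 - 5) - 9)*(-6) = 12 - 10*(-15 - 9)*(-6) = 12 - (-240)*(-6) = 12 - 10*144 = 12 - 1440 = -1428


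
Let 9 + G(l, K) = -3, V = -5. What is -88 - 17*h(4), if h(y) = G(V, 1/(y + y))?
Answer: 116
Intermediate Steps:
G(l, K) = -12 (G(l, K) = -9 - 3 = -12)
h(y) = -12
-88 - 17*h(4) = -88 - 17*(-12) = -88 + 204 = 116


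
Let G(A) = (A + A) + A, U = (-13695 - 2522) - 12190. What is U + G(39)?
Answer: -28290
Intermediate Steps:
U = -28407 (U = -16217 - 12190 = -28407)
G(A) = 3*A (G(A) = 2*A + A = 3*A)
U + G(39) = -28407 + 3*39 = -28407 + 117 = -28290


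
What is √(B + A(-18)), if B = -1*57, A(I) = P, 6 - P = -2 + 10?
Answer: I*√59 ≈ 7.6811*I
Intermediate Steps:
P = -2 (P = 6 - (-2 + 10) = 6 - 1*8 = 6 - 8 = -2)
A(I) = -2
B = -57
√(B + A(-18)) = √(-57 - 2) = √(-59) = I*√59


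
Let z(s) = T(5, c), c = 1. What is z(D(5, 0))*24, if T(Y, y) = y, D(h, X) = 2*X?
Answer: 24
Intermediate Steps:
z(s) = 1
z(D(5, 0))*24 = 1*24 = 24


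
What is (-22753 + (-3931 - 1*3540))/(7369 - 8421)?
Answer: 7556/263 ≈ 28.730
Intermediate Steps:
(-22753 + (-3931 - 1*3540))/(7369 - 8421) = (-22753 + (-3931 - 3540))/(-1052) = (-22753 - 7471)*(-1/1052) = -30224*(-1/1052) = 7556/263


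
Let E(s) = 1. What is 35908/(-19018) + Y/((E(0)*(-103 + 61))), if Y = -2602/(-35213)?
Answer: -13288869451/7031648757 ≈ -1.8899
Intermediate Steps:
Y = 2602/35213 (Y = -2602*(-1/35213) = 2602/35213 ≈ 0.073893)
35908/(-19018) + Y/((E(0)*(-103 + 61))) = 35908/(-19018) + 2602/(35213*((1*(-103 + 61)))) = 35908*(-1/19018) + 2602/(35213*((1*(-42)))) = -17954/9509 + (2602/35213)/(-42) = -17954/9509 + (2602/35213)*(-1/42) = -17954/9509 - 1301/739473 = -13288869451/7031648757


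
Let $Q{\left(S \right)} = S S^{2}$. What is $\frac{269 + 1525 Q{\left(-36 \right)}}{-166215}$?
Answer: $\frac{71150131}{166215} \approx 428.06$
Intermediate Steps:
$Q{\left(S \right)} = S^{3}$
$\frac{269 + 1525 Q{\left(-36 \right)}}{-166215} = \frac{269 + 1525 \left(-36\right)^{3}}{-166215} = \left(269 + 1525 \left(-46656\right)\right) \left(- \frac{1}{166215}\right) = \left(269 - 71150400\right) \left(- \frac{1}{166215}\right) = \left(-71150131\right) \left(- \frac{1}{166215}\right) = \frac{71150131}{166215}$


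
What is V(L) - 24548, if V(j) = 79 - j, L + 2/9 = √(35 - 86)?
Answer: -220219/9 - I*√51 ≈ -24469.0 - 7.1414*I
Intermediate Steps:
L = -2/9 + I*√51 (L = -2/9 + √(35 - 86) = -2/9 + √(-51) = -2/9 + I*√51 ≈ -0.22222 + 7.1414*I)
V(L) - 24548 = (79 - (-2/9 + I*√51)) - 24548 = (79 + (2/9 - I*√51)) - 24548 = (713/9 - I*√51) - 24548 = -220219/9 - I*√51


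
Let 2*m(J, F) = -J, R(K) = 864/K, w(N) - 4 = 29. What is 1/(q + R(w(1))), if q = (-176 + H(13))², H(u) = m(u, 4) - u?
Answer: 44/1682843 ≈ 2.6146e-5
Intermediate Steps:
w(N) = 33 (w(N) = 4 + 29 = 33)
m(J, F) = -J/2 (m(J, F) = (-J)/2 = -J/2)
H(u) = -3*u/2 (H(u) = -u/2 - u = -3*u/2)
q = 152881/4 (q = (-176 - 3/2*13)² = (-176 - 39/2)² = (-391/2)² = 152881/4 ≈ 38220.)
1/(q + R(w(1))) = 1/(152881/4 + 864/33) = 1/(152881/4 + 864*(1/33)) = 1/(152881/4 + 288/11) = 1/(1682843/44) = 44/1682843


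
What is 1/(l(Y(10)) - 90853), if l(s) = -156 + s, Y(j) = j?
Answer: -1/90999 ≈ -1.0989e-5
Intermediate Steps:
1/(l(Y(10)) - 90853) = 1/((-156 + 10) - 90853) = 1/(-146 - 90853) = 1/(-90999) = -1/90999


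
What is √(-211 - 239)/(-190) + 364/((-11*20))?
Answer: -91/55 - 3*I*√2/38 ≈ -1.6545 - 0.11165*I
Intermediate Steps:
√(-211 - 239)/(-190) + 364/((-11*20)) = √(-450)*(-1/190) + 364/(-220) = (15*I*√2)*(-1/190) + 364*(-1/220) = -3*I*√2/38 - 91/55 = -91/55 - 3*I*√2/38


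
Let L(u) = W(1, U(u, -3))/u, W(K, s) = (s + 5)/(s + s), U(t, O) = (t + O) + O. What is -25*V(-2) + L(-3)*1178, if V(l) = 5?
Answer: -5731/27 ≈ -212.26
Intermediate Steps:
U(t, O) = t + 2*O (U(t, O) = (O + t) + O = t + 2*O)
W(K, s) = (5 + s)/(2*s) (W(K, s) = (5 + s)/((2*s)) = (5 + s)*(1/(2*s)) = (5 + s)/(2*s))
L(u) = (-1 + u)/(2*u*(-6 + u)) (L(u) = ((5 + (u + 2*(-3)))/(2*(u + 2*(-3))))/u = ((5 + (u - 6))/(2*(u - 6)))/u = ((5 + (-6 + u))/(2*(-6 + u)))/u = ((-1 + u)/(2*(-6 + u)))/u = (-1 + u)/(2*u*(-6 + u)))
-25*V(-2) + L(-3)*1178 = -25*5 + ((½)*(-1 - 3)/(-3*(-6 - 3)))*1178 = -125 + ((½)*(-⅓)*(-4)/(-9))*1178 = -125 + ((½)*(-⅓)*(-⅑)*(-4))*1178 = -125 - 2/27*1178 = -125 - 2356/27 = -5731/27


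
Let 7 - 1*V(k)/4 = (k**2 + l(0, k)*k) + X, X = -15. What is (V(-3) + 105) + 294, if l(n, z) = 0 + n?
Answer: 451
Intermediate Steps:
l(n, z) = n
V(k) = 88 - 4*k**2 (V(k) = 28 - 4*((k**2 + 0*k) - 15) = 28 - 4*((k**2 + 0) - 15) = 28 - 4*(k**2 - 15) = 28 - 4*(-15 + k**2) = 28 + (60 - 4*k**2) = 88 - 4*k**2)
(V(-3) + 105) + 294 = ((88 - 4*(-3)**2) + 105) + 294 = ((88 - 4*9) + 105) + 294 = ((88 - 36) + 105) + 294 = (52 + 105) + 294 = 157 + 294 = 451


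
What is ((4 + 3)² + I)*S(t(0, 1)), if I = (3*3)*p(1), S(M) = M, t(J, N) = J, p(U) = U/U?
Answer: 0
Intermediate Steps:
p(U) = 1
I = 9 (I = (3*3)*1 = 9*1 = 9)
((4 + 3)² + I)*S(t(0, 1)) = ((4 + 3)² + 9)*0 = (7² + 9)*0 = (49 + 9)*0 = 58*0 = 0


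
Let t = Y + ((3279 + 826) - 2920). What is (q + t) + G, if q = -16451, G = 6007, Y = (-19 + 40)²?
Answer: -8818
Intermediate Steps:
Y = 441 (Y = 21² = 441)
t = 1626 (t = 441 + ((3279 + 826) - 2920) = 441 + (4105 - 2920) = 441 + 1185 = 1626)
(q + t) + G = (-16451 + 1626) + 6007 = -14825 + 6007 = -8818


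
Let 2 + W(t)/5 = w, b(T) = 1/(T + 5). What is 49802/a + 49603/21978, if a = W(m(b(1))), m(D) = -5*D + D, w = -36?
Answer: -542561893/2087910 ≈ -259.86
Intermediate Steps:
b(T) = 1/(5 + T)
m(D) = -4*D
W(t) = -190 (W(t) = -10 + 5*(-36) = -10 - 180 = -190)
a = -190
49802/a + 49603/21978 = 49802/(-190) + 49603/21978 = 49802*(-1/190) + 49603*(1/21978) = -24901/95 + 49603/21978 = -542561893/2087910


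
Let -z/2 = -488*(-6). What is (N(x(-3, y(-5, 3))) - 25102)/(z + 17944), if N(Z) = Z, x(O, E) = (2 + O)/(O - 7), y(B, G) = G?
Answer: -251019/120880 ≈ -2.0766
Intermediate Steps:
x(O, E) = (2 + O)/(-7 + O)
z = -5856 (z = -(-976)*(-6) = -2*2928 = -5856)
(N(x(-3, y(-5, 3))) - 25102)/(z + 17944) = ((2 - 3)/(-7 - 3) - 25102)/(-5856 + 17944) = (-1/(-10) - 25102)/12088 = (-⅒*(-1) - 25102)*(1/12088) = (⅒ - 25102)*(1/12088) = -251019/10*1/12088 = -251019/120880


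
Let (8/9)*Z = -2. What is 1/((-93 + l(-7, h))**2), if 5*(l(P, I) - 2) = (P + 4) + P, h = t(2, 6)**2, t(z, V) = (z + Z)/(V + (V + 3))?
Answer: 1/8649 ≈ 0.00011562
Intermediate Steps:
Z = -9/4 (Z = (9/8)*(-2) = -9/4 ≈ -2.2500)
t(z, V) = (-9/4 + z)/(3 + 2*V) (t(z, V) = (z - 9/4)/(V + (V + 3)) = (-9/4 + z)/(V + (3 + V)) = (-9/4 + z)/(3 + 2*V))
h = 1/3600 (h = ((-9 + 4*2)/(4*(3 + 2*6)))**2 = ((-9 + 8)/(4*(3 + 12)))**2 = ((1/4)*(-1)/15)**2 = ((1/4)*(1/15)*(-1))**2 = (-1/60)**2 = 1/3600 ≈ 0.00027778)
l(P, I) = 14/5 + 2*P/5 (l(P, I) = 2 + ((P + 4) + P)/5 = 2 + ((4 + P) + P)/5 = 2 + (4 + 2*P)/5 = 2 + (4/5 + 2*P/5) = 14/5 + 2*P/5)
1/((-93 + l(-7, h))**2) = 1/((-93 + (14/5 + (2/5)*(-7)))**2) = 1/((-93 + (14/5 - 14/5))**2) = 1/((-93 + 0)**2) = 1/((-93)**2) = 1/8649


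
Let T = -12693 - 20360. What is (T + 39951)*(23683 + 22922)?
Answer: 321481290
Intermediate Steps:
T = -33053
(T + 39951)*(23683 + 22922) = (-33053 + 39951)*(23683 + 22922) = 6898*46605 = 321481290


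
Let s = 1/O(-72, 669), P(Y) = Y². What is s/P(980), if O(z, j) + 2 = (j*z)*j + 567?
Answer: -1/30947763450800 ≈ -3.2313e-14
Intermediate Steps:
O(z, j) = 565 + z*j² (O(z, j) = -2 + ((j*z)*j + 567) = -2 + (z*j² + 567) = -2 + (567 + z*j²) = 565 + z*j²)
s = -1/32223827 (s = 1/(565 - 72*669²) = 1/(565 - 72*447561) = 1/(565 - 32224392) = 1/(-32223827) = -1/32223827 ≈ -3.1033e-8)
s/P(980) = -1/(32223827*(980²)) = -1/32223827/960400 = -1/32223827*1/960400 = -1/30947763450800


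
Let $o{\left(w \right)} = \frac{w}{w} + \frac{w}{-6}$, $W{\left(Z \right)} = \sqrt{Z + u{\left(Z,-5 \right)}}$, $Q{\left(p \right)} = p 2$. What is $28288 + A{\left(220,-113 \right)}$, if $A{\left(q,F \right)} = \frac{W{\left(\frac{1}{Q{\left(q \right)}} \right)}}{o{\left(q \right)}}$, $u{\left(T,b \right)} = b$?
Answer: $28288 - \frac{3 i \sqrt{241890}}{23540} \approx 28288.0 - 0.062679 i$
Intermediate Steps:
$Q{\left(p \right)} = 2 p$
$W{\left(Z \right)} = \sqrt{-5 + Z}$ ($W{\left(Z \right)} = \sqrt{Z - 5} = \sqrt{-5 + Z}$)
$o{\left(w \right)} = 1 - \frac{w}{6}$ ($o{\left(w \right)} = 1 + w \left(- \frac{1}{6}\right) = 1 - \frac{w}{6}$)
$A{\left(q,F \right)} = \frac{\sqrt{-5 + \frac{1}{2 q}}}{1 - \frac{q}{6}}$
$28288 + A{\left(220,-113 \right)} = 28288 - \frac{3 \sqrt{-20 + \frac{2}{220}}}{-6 + 220} = 28288 - \frac{3 \sqrt{-20 + 2 \cdot \frac{1}{220}}}{214} = 28288 - 3 \sqrt{-20 + \frac{1}{110}} \cdot \frac{1}{214} = 28288 - 3 \sqrt{- \frac{2199}{110}} \cdot \frac{1}{214} = 28288 - 3 \frac{i \sqrt{241890}}{110} \cdot \frac{1}{214} = 28288 - \frac{3 i \sqrt{241890}}{23540}$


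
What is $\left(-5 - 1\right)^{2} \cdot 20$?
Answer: $720$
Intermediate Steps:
$\left(-5 - 1\right)^{2} \cdot 20 = \left(-6\right)^{2} \cdot 20 = 36 \cdot 20 = 720$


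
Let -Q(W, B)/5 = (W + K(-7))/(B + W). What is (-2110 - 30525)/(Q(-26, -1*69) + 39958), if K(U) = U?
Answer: -620065/759169 ≈ -0.81677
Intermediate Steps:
Q(W, B) = -5*(-7 + W)/(B + W) (Q(W, B) = -5*(W - 7)/(B + W) = -5*(-7 + W)/(B + W))
(-2110 - 30525)/(Q(-26, -1*69) + 39958) = (-2110 - 30525)/(5*(7 - 1*(-26))/(-1*69 - 26) + 39958) = -32635/(5*(7 + 26)/(-69 - 26) + 39958) = -32635/(5*33/(-95) + 39958) = -32635/(5*(-1/95)*33 + 39958) = -32635/(-33/19 + 39958) = -32635/759169/19 = -32635*19/759169 = -620065/759169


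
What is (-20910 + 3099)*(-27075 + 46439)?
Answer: -344892204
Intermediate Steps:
(-20910 + 3099)*(-27075 + 46439) = -17811*19364 = -344892204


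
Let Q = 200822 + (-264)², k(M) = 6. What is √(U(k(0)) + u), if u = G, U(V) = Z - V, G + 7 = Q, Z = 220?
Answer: 35*√221 ≈ 520.31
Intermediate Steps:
Q = 270518 (Q = 200822 + 69696 = 270518)
G = 270511 (G = -7 + 270518 = 270511)
U(V) = 220 - V
u = 270511
√(U(k(0)) + u) = √((220 - 1*6) + 270511) = √((220 - 6) + 270511) = √(214 + 270511) = √270725 = 35*√221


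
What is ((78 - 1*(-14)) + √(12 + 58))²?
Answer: (92 + √70)² ≈ 10073.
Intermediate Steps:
((78 - 1*(-14)) + √(12 + 58))² = ((78 + 14) + √70)² = (92 + √70)²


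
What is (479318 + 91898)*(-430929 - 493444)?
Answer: -528016647568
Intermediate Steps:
(479318 + 91898)*(-430929 - 493444) = 571216*(-924373) = -528016647568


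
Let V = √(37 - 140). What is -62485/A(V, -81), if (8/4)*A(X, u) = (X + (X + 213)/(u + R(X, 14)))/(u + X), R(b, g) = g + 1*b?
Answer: 249940*(-1331*I - 37*√103)/(11*(3*√103 + 5*I)) ≈ -4.3171e+5 - 9.2241e+5*I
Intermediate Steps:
V = I*√103 (V = √(-103) = I*√103 ≈ 10.149*I)
R(b, g) = b + g (R(b, g) = g + b = b + g)
A(X, u) = (X + (213 + X)/(14 + X + u))/(2*(X + u)) (A(X, u) = ((X + (X + 213)/(u + (X + 14)))/(u + X))/2 = ((X + (213 + X)/(u + (14 + X)))/(X + u))/2 = ((X + (213 + X)/(14 + X + u))/(X + u))/2 = (X + (213 + X)/(14 + X + u))/(2*(X + u)))
-62485/A(V, -81) = -62485*2*((I*√103)² + (-81)² + 14*(I*√103) + 14*(-81) + 2*(I*√103)*(-81))/(213 + (I*√103)² + 15*(I*√103) + (I*√103)*(-81)) = -62485*2*(-103 + 6561 + 14*I*√103 - 1134 - 162*I*√103)/(213 - 103 + 15*I*√103 - 81*I*√103) = -62485*2*(5324 - 148*I*√103)/(110 - 66*I*√103) = -124970*(5324 - 148*I*√103)/(110 - 66*I*√103)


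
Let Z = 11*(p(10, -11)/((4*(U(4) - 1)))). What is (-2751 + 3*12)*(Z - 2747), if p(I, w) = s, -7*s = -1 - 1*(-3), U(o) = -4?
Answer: 104407497/14 ≈ 7.4577e+6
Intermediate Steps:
s = -2/7 (s = -(-1 - 1*(-3))/7 = -(-1 + 3)/7 = -1/7*2 = -2/7 ≈ -0.28571)
p(I, w) = -2/7
Z = 11/70 (Z = 11*(-2*1/(4*(-4 - 1))/7) = 11*(-2/(7*(4*(-5)))) = 11*(-2/7/(-20)) = 11*(-2/7*(-1/20)) = 11*(1/70) = 11/70 ≈ 0.15714)
(-2751 + 3*12)*(Z - 2747) = (-2751 + 3*12)*(11/70 - 2747) = (-2751 + 36)*(-192279/70) = -2715*(-192279/70) = 104407497/14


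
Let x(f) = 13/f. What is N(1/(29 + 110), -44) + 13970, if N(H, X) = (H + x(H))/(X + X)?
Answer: 7755903/556 ≈ 13949.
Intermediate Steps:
N(H, X) = (H + 13/H)/(2*X) (N(H, X) = (H + 13/H)/(X + X) = (H + 13/H)/((2*X)) = (H + 13/H)*(1/(2*X)) = (H + 13/H)/(2*X))
N(1/(29 + 110), -44) + 13970 = (½)*(13 + (1/(29 + 110))²)/(1/(29 + 110)*(-44)) + 13970 = (½)*(-1/44)*(13 + (1/139)²)/1/139 + 13970 = (½)*(-1/44)*(13 + (1/139)²)/(1/139) + 13970 = (½)*139*(-1/44)*(13 + 1/19321) + 13970 = (½)*139*(-1/44)*(251174/19321) + 13970 = -11417/556 + 13970 = 7755903/556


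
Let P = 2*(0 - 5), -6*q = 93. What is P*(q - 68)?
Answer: 835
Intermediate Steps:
q = -31/2 (q = -1/6*93 = -31/2 ≈ -15.500)
P = -10 (P = 2*(-5) = -10)
P*(q - 68) = -10*(-31/2 - 68) = -10*(-167/2) = 835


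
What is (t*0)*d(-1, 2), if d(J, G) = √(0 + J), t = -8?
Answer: 0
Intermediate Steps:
d(J, G) = √J
(t*0)*d(-1, 2) = (-8*0)*√(-1) = 0*I = 0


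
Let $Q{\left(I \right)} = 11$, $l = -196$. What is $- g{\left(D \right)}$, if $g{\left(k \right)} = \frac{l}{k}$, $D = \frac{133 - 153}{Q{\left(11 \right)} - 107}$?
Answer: $\frac{4704}{5} \approx 940.8$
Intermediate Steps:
$D = \frac{5}{24}$ ($D = \frac{133 - 153}{11 - 107} = - \frac{20}{-96} = \left(-20\right) \left(- \frac{1}{96}\right) = \frac{5}{24} \approx 0.20833$)
$g{\left(k \right)} = - \frac{196}{k}$
$- g{\left(D \right)} = - \frac{-196}{\frac{5}{24}} = - \frac{\left(-196\right) 24}{5} = \left(-1\right) \left(- \frac{4704}{5}\right) = \frac{4704}{5}$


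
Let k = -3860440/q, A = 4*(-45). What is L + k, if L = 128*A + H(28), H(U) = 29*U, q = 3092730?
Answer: -6874906288/309273 ≈ -22229.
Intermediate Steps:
A = -180
L = -22228 (L = 128*(-180) + 29*28 = -23040 + 812 = -22228)
k = -386044/309273 (k = -3860440/3092730 = -3860440*1/3092730 = -386044/309273 ≈ -1.2482)
L + k = -22228 - 386044/309273 = -6874906288/309273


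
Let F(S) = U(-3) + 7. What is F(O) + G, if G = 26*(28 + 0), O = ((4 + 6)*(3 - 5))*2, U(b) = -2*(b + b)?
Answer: 747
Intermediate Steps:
U(b) = -4*b
O = -40 (O = (10*(-2))*2 = -20*2 = -40)
F(S) = 19 (F(S) = -4*(-3) + 7 = 12 + 7 = 19)
G = 728 (G = 26*28 = 728)
F(O) + G = 19 + 728 = 747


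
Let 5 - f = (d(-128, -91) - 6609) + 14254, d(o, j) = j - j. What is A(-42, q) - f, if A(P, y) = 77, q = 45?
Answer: 7717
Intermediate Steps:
d(o, j) = 0
f = -7640 (f = 5 - ((0 - 6609) + 14254) = 5 - (-6609 + 14254) = 5 - 1*7645 = 5 - 7645 = -7640)
A(-42, q) - f = 77 - 1*(-7640) = 77 + 7640 = 7717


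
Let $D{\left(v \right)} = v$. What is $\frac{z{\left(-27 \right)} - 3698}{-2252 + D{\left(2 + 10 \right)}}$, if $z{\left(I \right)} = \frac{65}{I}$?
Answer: $\frac{14273}{8640} \approx 1.652$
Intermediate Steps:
$\frac{z{\left(-27 \right)} - 3698}{-2252 + D{\left(2 + 10 \right)}} = \frac{\frac{65}{-27} - 3698}{-2252 + \left(2 + 10\right)} = \frac{65 \left(- \frac{1}{27}\right) - 3698}{-2252 + 12} = \frac{- \frac{65}{27} - 3698}{-2240} = \left(- \frac{99911}{27}\right) \left(- \frac{1}{2240}\right) = \frac{14273}{8640}$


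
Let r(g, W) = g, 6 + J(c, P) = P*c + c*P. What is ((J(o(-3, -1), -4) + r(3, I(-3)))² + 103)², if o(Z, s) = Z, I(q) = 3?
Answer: 295936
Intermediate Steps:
J(c, P) = -6 + 2*P*c (J(c, P) = -6 + (P*c + c*P) = -6 + (P*c + P*c) = -6 + 2*P*c)
((J(o(-3, -1), -4) + r(3, I(-3)))² + 103)² = (((-6 + 2*(-4)*(-3)) + 3)² + 103)² = (((-6 + 24) + 3)² + 103)² = ((18 + 3)² + 103)² = (21² + 103)² = (441 + 103)² = 544² = 295936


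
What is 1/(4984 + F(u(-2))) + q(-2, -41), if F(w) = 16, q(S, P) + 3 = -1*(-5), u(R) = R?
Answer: 10001/5000 ≈ 2.0002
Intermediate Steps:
q(S, P) = 2 (q(S, P) = -3 - 1*(-5) = -3 + 5 = 2)
1/(4984 + F(u(-2))) + q(-2, -41) = 1/(4984 + 16) + 2 = 1/5000 + 2 = 10001/5000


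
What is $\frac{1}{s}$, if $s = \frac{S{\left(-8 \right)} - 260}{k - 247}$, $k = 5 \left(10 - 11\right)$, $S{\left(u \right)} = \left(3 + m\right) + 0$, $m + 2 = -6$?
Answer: $\frac{252}{265} \approx 0.95094$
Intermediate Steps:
$m = -8$ ($m = -2 - 6 = -8$)
$S{\left(u \right)} = -5$ ($S{\left(u \right)} = \left(3 - 8\right) + 0 = -5 + 0 = -5$)
$k = -5$ ($k = 5 \left(-1\right) = -5$)
$s = \frac{265}{252}$ ($s = \frac{-5 - 260}{-5 - 247} = - \frac{265}{-252} = \left(-265\right) \left(- \frac{1}{252}\right) = \frac{265}{252} \approx 1.0516$)
$\frac{1}{s} = \frac{1}{\frac{265}{252}} = \frac{252}{265}$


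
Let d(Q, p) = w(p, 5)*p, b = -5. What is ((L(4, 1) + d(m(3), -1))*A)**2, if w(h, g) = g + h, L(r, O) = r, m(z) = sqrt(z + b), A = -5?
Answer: 0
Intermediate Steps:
m(z) = sqrt(-5 + z) (m(z) = sqrt(z - 5) = sqrt(-5 + z))
d(Q, p) = p*(5 + p) (d(Q, p) = (5 + p)*p = p*(5 + p))
((L(4, 1) + d(m(3), -1))*A)**2 = ((4 - (5 - 1))*(-5))**2 = ((4 - 1*4)*(-5))**2 = ((4 - 4)*(-5))**2 = (0*(-5))**2 = 0**2 = 0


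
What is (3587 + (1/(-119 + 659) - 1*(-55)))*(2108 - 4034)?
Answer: -210434867/30 ≈ -7.0145e+6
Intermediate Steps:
(3587 + (1/(-119 + 659) - 1*(-55)))*(2108 - 4034) = (3587 + (1/540 + 55))*(-1926) = (3587 + 29701/540)*(-1926) = (1966681/540)*(-1926) = -210434867/30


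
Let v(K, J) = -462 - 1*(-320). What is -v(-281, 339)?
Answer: 142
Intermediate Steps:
v(K, J) = -142 (v(K, J) = -462 + 320 = -142)
-v(-281, 339) = -1*(-142) = 142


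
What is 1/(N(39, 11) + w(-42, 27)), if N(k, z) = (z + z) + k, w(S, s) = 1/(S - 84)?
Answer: 126/7685 ≈ 0.016396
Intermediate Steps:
w(S, s) = 1/(-84 + S)
N(k, z) = k + 2*z (N(k, z) = 2*z + k = k + 2*z)
1/(N(39, 11) + w(-42, 27)) = 1/((39 + 2*11) + 1/(-84 - 42)) = 1/((39 + 22) + 1/(-126)) = 1/(61 - 1/126) = 1/(7685/126) = 126/7685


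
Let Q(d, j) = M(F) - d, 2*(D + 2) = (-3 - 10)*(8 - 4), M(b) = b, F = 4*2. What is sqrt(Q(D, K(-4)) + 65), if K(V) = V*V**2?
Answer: sqrt(101) ≈ 10.050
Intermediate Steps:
F = 8
K(V) = V**3
D = -28 (D = -2 + ((-3 - 10)*(8 - 4))/2 = -2 + (-13*4)/2 = -2 + (1/2)*(-52) = -2 - 26 = -28)
Q(d, j) = 8 - d
sqrt(Q(D, K(-4)) + 65) = sqrt((8 - 1*(-28)) + 65) = sqrt((8 + 28) + 65) = sqrt(36 + 65) = sqrt(101)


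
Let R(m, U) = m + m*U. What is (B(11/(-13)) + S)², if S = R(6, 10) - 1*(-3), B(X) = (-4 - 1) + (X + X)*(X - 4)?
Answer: 148888804/28561 ≈ 5213.0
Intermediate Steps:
R(m, U) = m + U*m
B(X) = -5 + 2*X*(-4 + X) (B(X) = -5 + (2*X)*(-4 + X) = -5 + 2*X*(-4 + X))
S = 69 (S = 6*(1 + 10) - 1*(-3) = 6*11 + 3 = 66 + 3 = 69)
(B(11/(-13)) + S)² = ((-5 - 88/(-13) + 2*(11/(-13))²) + 69)² = ((-5 - 88*(-1)/13 + 2*(11*(-1/13))²) + 69)² = ((-5 - 8*(-11/13) + 2*(-11/13)²) + 69)² = ((-5 + 88/13 + 2*(121/169)) + 69)² = ((-5 + 88/13 + 242/169) + 69)² = (541/169 + 69)² = (12202/169)² = 148888804/28561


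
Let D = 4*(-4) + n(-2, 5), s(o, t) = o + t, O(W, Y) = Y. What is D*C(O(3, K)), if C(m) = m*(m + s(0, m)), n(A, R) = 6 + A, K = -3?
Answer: -216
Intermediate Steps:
D = -12 (D = 4*(-4) + (6 - 2) = -16 + 4 = -12)
C(m) = 2*m² (C(m) = m*(m + (0 + m)) = m*(m + m) = m*(2*m) = 2*m²)
D*C(O(3, K)) = -24*(-3)² = -24*9 = -12*18 = -216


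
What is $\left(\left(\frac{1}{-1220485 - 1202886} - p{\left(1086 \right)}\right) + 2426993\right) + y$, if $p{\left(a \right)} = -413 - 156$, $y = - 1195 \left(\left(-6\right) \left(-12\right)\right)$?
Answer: $\frac{5674376510661}{2423371} \approx 2.3415 \cdot 10^{6}$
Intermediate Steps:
$y = -86040$ ($y = \left(-1195\right) 72 = -86040$)
$p{\left(a \right)} = -569$ ($p{\left(a \right)} = -413 - 156 = -569$)
$\left(\left(\frac{1}{-1220485 - 1202886} - p{\left(1086 \right)}\right) + 2426993\right) + y = \left(\left(\frac{1}{-1220485 - 1202886} - -569\right) + 2426993\right) - 86040 = \left(\left(\frac{1}{-1220485 - 1202886} + 569\right) + 2426993\right) - 86040 = \left(\left(\frac{1}{-2423371} + 569\right) + 2426993\right) - 86040 = \left(\left(- \frac{1}{2423371} + 569\right) + 2426993\right) - 86040 = \left(\frac{1378898098}{2423371} + 2426993\right) - 86040 = \frac{5882883351501}{2423371} - 86040 = \frac{5674376510661}{2423371}$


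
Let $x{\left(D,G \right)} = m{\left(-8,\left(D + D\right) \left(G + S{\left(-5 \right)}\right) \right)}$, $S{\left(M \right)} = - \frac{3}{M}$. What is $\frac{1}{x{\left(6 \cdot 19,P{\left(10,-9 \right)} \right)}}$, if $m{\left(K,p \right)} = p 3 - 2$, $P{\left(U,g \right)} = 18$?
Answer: $\frac{5}{63602} \approx 7.8614 \cdot 10^{-5}$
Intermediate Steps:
$m{\left(K,p \right)} = -2 + 3 p$ ($m{\left(K,p \right)} = 3 p - 2 = -2 + 3 p$)
$x{\left(D,G \right)} = -2 + 6 D \left(\frac{3}{5} + G\right)$ ($x{\left(D,G \right)} = -2 + 3 \left(D + D\right) \left(G - \frac{3}{-5}\right) = -2 + 3 \cdot 2 D \left(G - - \frac{3}{5}\right) = -2 + 3 \cdot 2 D \left(G + \frac{3}{5}\right) = -2 + 3 \cdot 2 D \left(\frac{3}{5} + G\right) = -2 + 6 D \left(\frac{3}{5} + G\right)$)
$\frac{1}{x{\left(6 \cdot 19,P{\left(10,-9 \right)} \right)}} = \frac{1}{-2 + \frac{6 \cdot 6 \cdot 19 \left(3 + 5 \cdot 18\right)}{5}} = \frac{1}{-2 + \frac{6}{5} \cdot 114 \left(3 + 90\right)} = \frac{1}{-2 + \frac{6}{5} \cdot 114 \cdot 93} = \frac{1}{-2 + \frac{63612}{5}} = \frac{1}{\frac{63602}{5}} = \frac{5}{63602}$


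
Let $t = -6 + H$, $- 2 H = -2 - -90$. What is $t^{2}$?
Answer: $2500$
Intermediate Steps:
$H = -44$ ($H = - \frac{-2 - -90}{2} = - \frac{-2 + 90}{2} = \left(- \frac{1}{2}\right) 88 = -44$)
$t = -50$ ($t = -6 - 44 = -50$)
$t^{2} = \left(-50\right)^{2} = 2500$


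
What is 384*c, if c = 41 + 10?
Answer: 19584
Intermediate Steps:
c = 51
384*c = 384*51 = 19584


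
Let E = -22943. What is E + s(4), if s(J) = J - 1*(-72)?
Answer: -22867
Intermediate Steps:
s(J) = 72 + J (s(J) = J + 72 = 72 + J)
E + s(4) = -22943 + (72 + 4) = -22943 + 76 = -22867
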